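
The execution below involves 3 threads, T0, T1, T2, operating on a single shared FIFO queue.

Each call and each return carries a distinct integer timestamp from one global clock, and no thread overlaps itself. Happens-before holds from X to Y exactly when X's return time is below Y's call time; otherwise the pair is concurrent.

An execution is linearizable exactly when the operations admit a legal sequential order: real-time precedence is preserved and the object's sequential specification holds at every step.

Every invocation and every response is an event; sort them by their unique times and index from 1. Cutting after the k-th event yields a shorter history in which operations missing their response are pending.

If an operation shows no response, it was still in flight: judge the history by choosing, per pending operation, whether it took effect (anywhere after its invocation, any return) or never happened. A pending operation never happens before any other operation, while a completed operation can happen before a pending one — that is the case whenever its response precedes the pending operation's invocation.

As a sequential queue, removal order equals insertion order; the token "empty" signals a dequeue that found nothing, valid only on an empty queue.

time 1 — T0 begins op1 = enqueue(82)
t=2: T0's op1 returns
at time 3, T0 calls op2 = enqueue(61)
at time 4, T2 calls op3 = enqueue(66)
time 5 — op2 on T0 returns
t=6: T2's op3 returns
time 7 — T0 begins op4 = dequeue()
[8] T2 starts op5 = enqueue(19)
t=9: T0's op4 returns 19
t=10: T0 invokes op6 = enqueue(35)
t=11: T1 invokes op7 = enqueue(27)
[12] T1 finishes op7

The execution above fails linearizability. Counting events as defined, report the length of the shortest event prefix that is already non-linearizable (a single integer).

9

events 1..8 are linearizable; a witness order is op1, op2, op3:
after step 1 (op1 enqueue(82)): queue <82>
after step 2 (op2 enqueue(61)): queue <82,61>
after step 3 (op3 enqueue(66)): queue <82,61,66>
with event 9 included (op4 responding at time 9), all real-time-consistent orders fail
completion choices over the 1 pending operation (op5) were checked; none helps
sample order op1, op2, op3, op4 (pending dropped) stalls at step 4 — op4 dequeue() → 19 has no legal effect
sample order op1, op3, op2, op4 (pending dropped) stalls at step 4 — op4 dequeue() → 19 has no legal effect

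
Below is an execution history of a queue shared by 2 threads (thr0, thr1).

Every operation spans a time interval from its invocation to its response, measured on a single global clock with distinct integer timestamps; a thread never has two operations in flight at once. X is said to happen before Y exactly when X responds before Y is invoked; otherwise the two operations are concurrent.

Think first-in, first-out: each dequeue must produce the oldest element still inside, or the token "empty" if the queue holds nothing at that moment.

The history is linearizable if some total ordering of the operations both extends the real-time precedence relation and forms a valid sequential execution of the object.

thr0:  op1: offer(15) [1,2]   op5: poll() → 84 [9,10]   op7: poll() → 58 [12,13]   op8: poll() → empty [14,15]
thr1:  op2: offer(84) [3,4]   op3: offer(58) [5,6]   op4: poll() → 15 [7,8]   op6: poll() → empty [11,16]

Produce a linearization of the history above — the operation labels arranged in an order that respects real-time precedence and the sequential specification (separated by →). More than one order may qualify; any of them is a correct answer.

op1 → op2 → op3 → op4 → op5 → op7 → op6 → op8

step 1: op1 offer(15) — queue <15>
step 2: op2 offer(84) — queue <15,84>
step 3: op3 offer(58) — queue <15,84,58>
step 4: op4 poll() → 15 — queue <84,58>
step 5: op5 poll() → 84 — queue <58>
step 6: op7 poll() → 58 — queue <>
step 7: op6 poll() → empty — queue <>
step 8: op8 poll() → empty — queue <>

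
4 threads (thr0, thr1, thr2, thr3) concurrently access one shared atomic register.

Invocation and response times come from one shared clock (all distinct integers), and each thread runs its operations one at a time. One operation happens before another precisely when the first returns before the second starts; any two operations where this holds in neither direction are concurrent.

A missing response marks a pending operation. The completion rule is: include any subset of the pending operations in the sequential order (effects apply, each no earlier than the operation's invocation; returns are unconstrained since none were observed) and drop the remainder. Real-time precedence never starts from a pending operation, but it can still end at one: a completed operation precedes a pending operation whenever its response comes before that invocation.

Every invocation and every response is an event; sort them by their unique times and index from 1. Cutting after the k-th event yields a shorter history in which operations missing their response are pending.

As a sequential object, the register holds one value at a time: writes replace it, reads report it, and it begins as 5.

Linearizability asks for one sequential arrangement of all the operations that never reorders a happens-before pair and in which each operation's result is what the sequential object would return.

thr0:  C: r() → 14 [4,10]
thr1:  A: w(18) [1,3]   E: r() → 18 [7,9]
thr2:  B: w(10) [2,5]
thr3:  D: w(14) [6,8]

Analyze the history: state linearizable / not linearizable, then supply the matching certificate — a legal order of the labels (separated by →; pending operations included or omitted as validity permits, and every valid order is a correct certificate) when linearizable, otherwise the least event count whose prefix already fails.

linearizable — witness: B → A → E → D → C

1. B w(10), leaving value 10
2. A w(18), leaving value 18
3. E r() → 18, leaving value 18
4. D w(14), leaving value 14
5. C r() → 14, leaving value 14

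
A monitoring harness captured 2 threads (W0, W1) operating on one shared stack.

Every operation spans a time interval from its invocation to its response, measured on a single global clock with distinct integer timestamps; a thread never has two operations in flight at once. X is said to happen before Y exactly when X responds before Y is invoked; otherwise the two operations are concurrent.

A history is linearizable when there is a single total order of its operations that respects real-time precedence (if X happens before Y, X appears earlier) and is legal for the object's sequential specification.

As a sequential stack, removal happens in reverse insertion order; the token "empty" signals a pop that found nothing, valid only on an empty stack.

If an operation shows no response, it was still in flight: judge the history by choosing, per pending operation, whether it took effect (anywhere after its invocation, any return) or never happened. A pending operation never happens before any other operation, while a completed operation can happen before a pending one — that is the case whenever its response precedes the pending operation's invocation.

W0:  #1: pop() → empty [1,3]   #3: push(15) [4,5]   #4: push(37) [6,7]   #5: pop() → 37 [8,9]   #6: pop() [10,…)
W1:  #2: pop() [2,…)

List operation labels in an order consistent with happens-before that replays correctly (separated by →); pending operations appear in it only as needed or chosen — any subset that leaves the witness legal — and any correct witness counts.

#1 → #2 → #3 → #4 → #5

after step 1 (#1 pop() → empty): stack <>
after step 2 (#2 pop() (pending, included)): stack <>
after step 3 (#3 push(15)): stack <15>
after step 4 (#4 push(37)): stack <15,37>
after step 5 (#5 pop() → 37): stack <15>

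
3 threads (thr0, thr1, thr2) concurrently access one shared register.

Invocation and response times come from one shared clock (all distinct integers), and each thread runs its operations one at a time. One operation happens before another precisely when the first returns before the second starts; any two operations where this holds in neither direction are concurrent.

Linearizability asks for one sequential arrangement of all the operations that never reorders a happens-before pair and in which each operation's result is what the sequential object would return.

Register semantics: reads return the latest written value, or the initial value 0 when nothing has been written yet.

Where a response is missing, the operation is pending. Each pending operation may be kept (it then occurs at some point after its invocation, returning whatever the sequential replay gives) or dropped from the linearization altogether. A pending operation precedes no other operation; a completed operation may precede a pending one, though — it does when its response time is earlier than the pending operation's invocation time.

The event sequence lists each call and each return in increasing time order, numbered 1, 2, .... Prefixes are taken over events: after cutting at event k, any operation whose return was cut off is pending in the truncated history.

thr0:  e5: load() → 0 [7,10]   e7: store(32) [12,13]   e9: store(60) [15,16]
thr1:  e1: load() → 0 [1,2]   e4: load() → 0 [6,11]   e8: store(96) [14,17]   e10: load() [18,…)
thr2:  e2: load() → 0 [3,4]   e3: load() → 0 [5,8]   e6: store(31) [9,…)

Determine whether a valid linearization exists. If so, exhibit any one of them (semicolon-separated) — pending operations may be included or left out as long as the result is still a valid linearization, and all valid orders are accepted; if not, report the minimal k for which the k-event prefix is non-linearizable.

linearizable — witness: e1; e2; e3; e4; e5; e6; e7; e8; e9

1. e1 load() → 0, leaving value 0
2. e2 load() → 0, leaving value 0
3. e3 load() → 0, leaving value 0
4. e4 load() → 0, leaving value 0
5. e5 load() → 0, leaving value 0
6. e6 store(31) (pending, included), leaving value 31
7. e7 store(32), leaving value 32
8. e8 store(96), leaving value 96
9. e9 store(60), leaving value 60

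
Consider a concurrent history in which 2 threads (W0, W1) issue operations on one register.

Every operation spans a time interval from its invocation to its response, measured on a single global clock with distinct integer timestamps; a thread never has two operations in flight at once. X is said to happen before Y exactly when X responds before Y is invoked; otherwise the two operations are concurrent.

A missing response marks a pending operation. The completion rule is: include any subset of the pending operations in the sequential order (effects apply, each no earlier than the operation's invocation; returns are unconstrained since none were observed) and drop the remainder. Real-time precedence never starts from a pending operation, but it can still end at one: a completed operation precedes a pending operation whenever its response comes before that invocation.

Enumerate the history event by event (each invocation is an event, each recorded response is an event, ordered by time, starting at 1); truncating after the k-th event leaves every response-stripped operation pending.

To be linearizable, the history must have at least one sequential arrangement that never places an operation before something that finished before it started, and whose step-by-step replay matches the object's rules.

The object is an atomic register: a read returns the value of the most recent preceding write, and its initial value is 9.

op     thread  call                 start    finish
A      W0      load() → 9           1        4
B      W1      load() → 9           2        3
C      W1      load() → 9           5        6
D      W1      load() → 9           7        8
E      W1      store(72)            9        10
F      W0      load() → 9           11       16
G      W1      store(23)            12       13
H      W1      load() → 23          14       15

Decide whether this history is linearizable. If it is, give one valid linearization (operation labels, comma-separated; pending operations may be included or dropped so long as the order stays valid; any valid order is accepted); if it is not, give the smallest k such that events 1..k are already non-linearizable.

not linearizable — minimal violating prefix: 16 events

already the first 16 events (up to F's response at time 16) admit no linearization; the first 15 still do
8 completed operations, 6 real-time-consistent orders — every register replay fails
for example A, B, C, D, E, F, G, H fails at step 6: F load() → 9 is not legal there
for example A, B, C, D, E, G, F, H fails at step 7: F load() → 9 is not legal there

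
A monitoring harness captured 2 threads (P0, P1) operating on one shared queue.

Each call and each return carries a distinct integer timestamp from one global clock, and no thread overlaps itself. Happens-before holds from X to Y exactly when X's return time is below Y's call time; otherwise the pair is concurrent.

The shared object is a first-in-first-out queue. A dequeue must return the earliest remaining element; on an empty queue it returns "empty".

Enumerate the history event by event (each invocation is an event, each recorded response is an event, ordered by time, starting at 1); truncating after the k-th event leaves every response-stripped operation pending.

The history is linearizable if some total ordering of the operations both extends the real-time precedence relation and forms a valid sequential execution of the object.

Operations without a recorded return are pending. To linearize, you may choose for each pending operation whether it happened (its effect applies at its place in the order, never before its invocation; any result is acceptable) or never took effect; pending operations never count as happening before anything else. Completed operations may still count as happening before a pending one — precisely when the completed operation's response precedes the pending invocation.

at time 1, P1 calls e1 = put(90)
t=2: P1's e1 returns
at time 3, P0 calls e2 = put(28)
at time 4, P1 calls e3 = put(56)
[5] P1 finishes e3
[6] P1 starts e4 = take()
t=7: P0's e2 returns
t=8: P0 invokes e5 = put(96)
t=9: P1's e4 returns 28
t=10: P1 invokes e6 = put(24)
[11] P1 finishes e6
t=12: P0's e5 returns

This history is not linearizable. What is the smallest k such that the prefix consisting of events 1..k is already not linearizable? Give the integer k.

9

events 1..8 are still linearizable — one witness is e1, e2, e3:
after step 1 (e1 put(90)): queue <90>
after step 2 (e2 put(28)): queue <90,28>
after step 3 (e3 put(56)): queue <90,28,56>
at event 9 (e4's time-9 response) nothing linearizes any more
no escape via the 1 pending operation (e5): every completion choice fails
for example e1, e2, e3, e4 (pending dropped) fails at step 4: e4 take() → 28 is not legal there
for example e1, e3, e2, e4 (pending dropped) fails at step 4: e4 take() → 28 is not legal there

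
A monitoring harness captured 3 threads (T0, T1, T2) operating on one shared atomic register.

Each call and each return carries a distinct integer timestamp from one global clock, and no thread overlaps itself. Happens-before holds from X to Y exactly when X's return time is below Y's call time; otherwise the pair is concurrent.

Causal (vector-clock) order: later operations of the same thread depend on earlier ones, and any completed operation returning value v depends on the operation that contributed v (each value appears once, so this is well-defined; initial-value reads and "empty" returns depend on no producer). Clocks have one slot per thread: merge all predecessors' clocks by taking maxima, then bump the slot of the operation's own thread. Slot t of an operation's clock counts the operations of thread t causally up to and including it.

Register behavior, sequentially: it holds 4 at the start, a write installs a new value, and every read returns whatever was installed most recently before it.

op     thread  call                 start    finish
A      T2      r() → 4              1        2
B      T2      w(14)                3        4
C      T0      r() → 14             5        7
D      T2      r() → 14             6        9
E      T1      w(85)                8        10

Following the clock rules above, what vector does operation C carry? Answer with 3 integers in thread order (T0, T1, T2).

(1, 0, 2)

A, invoked 1, has no incoming edges; only T2's bump applies → (0, 0, 1)
E, invoked 8, has no incoming edges; only T1's bump applies → (0, 1, 0)
B (invocation 3): componentwise max over VC(A)=(0, 0, 1), +1 at T2, giving (0, 0, 2)
D (invocation 6): componentwise max over VC(B)=(0, 0, 2), +1 at T2, giving (0, 0, 3)
C (invocation 5): componentwise max over VC(B)=(0, 0, 2), +1 at T0, giving (1, 0, 2)
target: VC(C) = (1, 0, 2)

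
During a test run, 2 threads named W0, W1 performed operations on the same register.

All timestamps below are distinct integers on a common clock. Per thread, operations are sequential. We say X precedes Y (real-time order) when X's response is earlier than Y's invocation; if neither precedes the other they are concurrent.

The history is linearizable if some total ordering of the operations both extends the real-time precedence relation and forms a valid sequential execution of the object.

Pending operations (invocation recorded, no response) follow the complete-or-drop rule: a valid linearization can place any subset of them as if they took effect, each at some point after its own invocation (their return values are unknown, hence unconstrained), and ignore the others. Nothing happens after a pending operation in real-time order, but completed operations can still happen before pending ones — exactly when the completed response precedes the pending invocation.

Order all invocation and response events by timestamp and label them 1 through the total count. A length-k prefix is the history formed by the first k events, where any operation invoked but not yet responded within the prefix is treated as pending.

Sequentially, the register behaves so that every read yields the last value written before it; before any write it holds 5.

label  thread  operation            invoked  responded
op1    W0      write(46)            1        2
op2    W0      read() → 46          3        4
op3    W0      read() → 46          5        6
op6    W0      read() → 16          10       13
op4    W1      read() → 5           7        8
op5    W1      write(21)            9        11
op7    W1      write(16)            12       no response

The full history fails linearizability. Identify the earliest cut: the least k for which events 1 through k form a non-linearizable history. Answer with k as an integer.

events 1..7 are still linearizable — one witness is op1, op2, op3:
1. op1 write(46), leaving value 46
2. op2 read() → 46, leaving value 46
3. op3 read() → 46, leaving value 46
include event 8 — op4 responding at 8 — and every candidate order breaks
take op1, op2, op3, op4: step 4 already fails, because op4 read() → 5 cannot occur there

8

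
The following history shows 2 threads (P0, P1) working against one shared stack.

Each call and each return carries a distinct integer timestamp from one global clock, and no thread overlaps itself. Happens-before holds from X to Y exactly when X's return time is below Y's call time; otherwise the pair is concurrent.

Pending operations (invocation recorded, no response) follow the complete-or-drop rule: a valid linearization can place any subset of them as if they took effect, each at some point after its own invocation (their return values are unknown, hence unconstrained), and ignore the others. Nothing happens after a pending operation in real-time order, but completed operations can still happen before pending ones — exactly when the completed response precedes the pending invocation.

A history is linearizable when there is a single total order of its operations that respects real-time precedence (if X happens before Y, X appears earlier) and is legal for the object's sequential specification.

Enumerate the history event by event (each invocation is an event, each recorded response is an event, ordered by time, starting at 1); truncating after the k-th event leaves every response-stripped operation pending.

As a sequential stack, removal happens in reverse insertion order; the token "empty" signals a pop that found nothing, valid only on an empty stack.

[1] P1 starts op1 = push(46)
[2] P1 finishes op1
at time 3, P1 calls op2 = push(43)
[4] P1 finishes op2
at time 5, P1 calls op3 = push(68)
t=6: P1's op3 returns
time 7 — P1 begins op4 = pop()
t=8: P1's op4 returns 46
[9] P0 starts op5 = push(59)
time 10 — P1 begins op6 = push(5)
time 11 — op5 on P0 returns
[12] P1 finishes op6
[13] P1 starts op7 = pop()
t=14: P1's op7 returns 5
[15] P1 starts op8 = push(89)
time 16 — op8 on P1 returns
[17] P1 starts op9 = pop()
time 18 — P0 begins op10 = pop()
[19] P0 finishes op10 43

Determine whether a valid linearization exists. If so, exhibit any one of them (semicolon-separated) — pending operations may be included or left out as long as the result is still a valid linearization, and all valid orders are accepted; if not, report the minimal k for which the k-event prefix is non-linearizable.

not linearizable — minimal violating prefix: 8 events

through event 7 a valid linearization exists; event 8 (op4 responding at time 8) ends that
exactly one order of the 4 completed ops respects real time; the stack replay fails
one such order, op1, op2, op3, op4, breaks at step 4 where op4 pop() → 46 is illegal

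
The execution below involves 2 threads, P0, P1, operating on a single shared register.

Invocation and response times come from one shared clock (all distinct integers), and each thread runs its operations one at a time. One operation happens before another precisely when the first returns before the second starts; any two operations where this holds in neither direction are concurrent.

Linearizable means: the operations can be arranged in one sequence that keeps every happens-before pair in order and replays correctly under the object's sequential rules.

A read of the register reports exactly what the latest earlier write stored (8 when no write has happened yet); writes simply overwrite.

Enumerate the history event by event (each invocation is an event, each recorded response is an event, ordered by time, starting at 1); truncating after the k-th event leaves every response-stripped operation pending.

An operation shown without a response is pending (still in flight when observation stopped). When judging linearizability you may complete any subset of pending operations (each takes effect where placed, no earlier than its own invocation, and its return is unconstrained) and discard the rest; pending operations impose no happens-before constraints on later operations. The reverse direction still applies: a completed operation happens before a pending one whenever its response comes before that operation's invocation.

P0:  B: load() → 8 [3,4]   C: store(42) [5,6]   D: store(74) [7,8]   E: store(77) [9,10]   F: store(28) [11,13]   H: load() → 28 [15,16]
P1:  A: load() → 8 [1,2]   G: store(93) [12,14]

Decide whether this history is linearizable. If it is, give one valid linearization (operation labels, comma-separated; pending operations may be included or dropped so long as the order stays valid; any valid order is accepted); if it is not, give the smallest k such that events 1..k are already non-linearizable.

step 1: A load() → 8 — value 8
step 2: B load() → 8 — value 8
step 3: C store(42) — value 42
step 4: D store(74) — value 74
step 5: E store(77) — value 77
step 6: G store(93) — value 93
step 7: F store(28) — value 28
step 8: H load() → 28 — value 28

linearizable — witness: A, B, C, D, E, G, F, H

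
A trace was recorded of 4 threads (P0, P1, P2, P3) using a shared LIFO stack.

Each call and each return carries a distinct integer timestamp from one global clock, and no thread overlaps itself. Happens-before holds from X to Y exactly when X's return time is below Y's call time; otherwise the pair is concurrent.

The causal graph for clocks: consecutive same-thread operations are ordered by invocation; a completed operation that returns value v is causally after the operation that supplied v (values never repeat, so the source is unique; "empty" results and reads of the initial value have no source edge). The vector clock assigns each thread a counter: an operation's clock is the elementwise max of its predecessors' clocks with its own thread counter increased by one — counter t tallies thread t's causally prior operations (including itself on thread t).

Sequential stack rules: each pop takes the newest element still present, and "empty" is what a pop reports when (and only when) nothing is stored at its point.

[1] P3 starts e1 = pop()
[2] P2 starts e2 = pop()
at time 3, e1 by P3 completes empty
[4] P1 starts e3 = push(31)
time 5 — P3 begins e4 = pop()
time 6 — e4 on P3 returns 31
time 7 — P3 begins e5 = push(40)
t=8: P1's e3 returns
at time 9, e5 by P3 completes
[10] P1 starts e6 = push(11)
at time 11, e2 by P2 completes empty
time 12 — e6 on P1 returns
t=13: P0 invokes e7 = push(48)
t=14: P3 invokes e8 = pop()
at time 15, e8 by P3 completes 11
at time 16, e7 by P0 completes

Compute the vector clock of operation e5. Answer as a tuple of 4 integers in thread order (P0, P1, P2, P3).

(0, 1, 0, 3)

root op e1, invoked 1: fresh clock plus P3's own tick → (0, 0, 0, 1)
root op e2, invoked 2: fresh clock plus P2's own tick → (0, 0, 1, 0)
root op e3, invoked 4: fresh clock plus P1's own tick → (0, 1, 0, 0)
root op e7, invoked 13: fresh clock plus P0's own tick → (1, 0, 0, 0)
invoked at 10, e6 merges VC(e3)=(0, 1, 0, 0) and bumps P1's slot → (0, 2, 0, 0)
invoked at 5, e4 merges VC(e1)=(0, 0, 0, 1), VC(e3)=(0, 1, 0, 0) and bumps P3's slot → (0, 1, 0, 2)
invoked at 7, e5 merges VC(e4)=(0, 1, 0, 2) and bumps P3's slot → (0, 1, 0, 3)
invoked at 14, e8 merges VC(e5)=(0, 1, 0, 3), VC(e6)=(0, 2, 0, 0) and bumps P3's slot → (0, 2, 0, 4)
target: VC(e5) = (0, 1, 0, 3)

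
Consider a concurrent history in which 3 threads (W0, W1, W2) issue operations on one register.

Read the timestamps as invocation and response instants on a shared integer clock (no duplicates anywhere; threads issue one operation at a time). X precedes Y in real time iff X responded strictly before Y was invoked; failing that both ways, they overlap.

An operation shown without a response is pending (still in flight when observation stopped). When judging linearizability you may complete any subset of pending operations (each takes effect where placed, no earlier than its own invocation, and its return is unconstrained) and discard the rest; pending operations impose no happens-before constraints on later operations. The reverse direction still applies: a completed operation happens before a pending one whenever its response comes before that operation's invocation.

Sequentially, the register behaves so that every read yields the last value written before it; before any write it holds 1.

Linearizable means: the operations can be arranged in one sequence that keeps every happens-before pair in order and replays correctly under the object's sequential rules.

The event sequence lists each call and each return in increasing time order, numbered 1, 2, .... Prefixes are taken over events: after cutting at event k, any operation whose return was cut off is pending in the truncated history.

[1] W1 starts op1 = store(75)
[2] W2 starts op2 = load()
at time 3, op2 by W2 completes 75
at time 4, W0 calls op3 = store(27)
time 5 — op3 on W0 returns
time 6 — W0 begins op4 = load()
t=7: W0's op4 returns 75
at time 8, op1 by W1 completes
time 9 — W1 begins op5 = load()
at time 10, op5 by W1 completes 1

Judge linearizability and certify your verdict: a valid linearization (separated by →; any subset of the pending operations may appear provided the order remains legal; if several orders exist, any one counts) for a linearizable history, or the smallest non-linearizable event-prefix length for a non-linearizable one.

not linearizable — minimal violating prefix: 7 events

the violation lands at event 7, op4's response at time 7: events 1..6 linearize, events 1..7 do not
a single order respects real time; the 3 completed register operations fail replay along it
including or dropping the 1 pending operation (op1) in any combination fails
take op2, op3, op4 (pending dropped): step 1 already fails, because op2 load() → 75 cannot occur there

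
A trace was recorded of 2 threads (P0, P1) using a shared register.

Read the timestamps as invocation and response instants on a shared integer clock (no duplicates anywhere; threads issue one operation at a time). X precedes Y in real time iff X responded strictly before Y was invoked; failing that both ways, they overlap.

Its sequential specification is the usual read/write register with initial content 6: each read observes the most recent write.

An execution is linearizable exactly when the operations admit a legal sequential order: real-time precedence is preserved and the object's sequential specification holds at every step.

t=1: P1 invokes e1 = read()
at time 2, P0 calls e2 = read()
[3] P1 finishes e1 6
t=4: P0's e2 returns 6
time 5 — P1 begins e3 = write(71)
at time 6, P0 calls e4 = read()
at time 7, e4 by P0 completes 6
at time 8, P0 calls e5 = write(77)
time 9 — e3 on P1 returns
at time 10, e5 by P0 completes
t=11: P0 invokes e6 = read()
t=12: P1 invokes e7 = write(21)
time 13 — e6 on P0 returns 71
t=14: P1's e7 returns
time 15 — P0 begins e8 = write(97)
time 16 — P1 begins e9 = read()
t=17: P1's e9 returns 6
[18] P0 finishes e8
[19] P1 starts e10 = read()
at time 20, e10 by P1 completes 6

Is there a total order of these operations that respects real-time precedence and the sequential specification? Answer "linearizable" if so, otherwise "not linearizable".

already the first 17 events (up to e9's response at time 17) admit no linearization; the first 16 still do
12 orders of the 8 completed register ops respect real time; none is legal
completion choices over the 1 pending operation (e8) were checked; none helps
e.g. e1, e2, e3, e4, e5, e6, e7, e9 (pending dropped): illegal at step 4, since e4 read() → 6 cannot apply there
e.g. e1, e2, e3, e4, e5, e7, e6, e9 (pending dropped): illegal at step 4, since e4 read() → 6 cannot apply there

not linearizable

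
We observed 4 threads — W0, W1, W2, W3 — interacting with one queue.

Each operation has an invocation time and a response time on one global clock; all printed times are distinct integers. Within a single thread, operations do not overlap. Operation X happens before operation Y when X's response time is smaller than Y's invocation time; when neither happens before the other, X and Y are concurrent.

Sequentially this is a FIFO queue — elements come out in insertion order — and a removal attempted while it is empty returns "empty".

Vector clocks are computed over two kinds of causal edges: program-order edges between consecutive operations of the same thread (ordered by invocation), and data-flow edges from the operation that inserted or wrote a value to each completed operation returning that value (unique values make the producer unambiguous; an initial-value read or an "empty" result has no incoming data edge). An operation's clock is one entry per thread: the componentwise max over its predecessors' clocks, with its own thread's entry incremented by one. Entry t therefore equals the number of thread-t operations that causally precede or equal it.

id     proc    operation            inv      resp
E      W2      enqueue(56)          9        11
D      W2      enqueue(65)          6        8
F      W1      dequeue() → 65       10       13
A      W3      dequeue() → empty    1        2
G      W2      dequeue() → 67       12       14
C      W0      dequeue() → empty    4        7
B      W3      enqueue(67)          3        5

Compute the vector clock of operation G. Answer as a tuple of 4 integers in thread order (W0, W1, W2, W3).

(0, 0, 3, 2)

invoked at 1, A has no predecessors; its own W3 bump gives (0, 0, 0, 1)
invoked at 6, D has no predecessors; its own W2 bump gives (0, 0, 1, 0)
invoked at 4, C has no predecessors; its own W0 bump gives (1, 0, 0, 0)
B (invocation 3): componentwise max over VC(A)=(0, 0, 0, 1), +1 at W3, giving (0, 0, 0, 2)
E (invocation 9): componentwise max over VC(D)=(0, 0, 1, 0), +1 at W2, giving (0, 0, 2, 0)
F (invocation 10): componentwise max over VC(D)=(0, 0, 1, 0), +1 at W1, giving (0, 1, 1, 0)
G (invocation 12): componentwise max over VC(B)=(0, 0, 0, 2), VC(E)=(0, 0, 2, 0), +1 at W2, giving (0, 0, 3, 2)
target: VC(G) = (0, 0, 3, 2)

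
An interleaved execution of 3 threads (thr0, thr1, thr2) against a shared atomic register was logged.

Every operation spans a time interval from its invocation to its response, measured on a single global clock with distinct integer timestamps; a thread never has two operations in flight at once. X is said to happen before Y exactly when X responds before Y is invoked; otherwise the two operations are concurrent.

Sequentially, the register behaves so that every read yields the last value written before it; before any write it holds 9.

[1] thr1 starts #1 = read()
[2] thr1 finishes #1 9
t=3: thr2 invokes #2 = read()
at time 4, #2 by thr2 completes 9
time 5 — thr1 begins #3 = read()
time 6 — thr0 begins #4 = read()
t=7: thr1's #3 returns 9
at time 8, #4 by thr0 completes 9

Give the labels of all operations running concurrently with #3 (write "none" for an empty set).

#4

#3 spans [5,7]; an op avoiding the whole window 5..7 is ordered, any other is concurrent
#1 [1,2]: before
#2 [3,4]: before
#4 [6,8]: concurrent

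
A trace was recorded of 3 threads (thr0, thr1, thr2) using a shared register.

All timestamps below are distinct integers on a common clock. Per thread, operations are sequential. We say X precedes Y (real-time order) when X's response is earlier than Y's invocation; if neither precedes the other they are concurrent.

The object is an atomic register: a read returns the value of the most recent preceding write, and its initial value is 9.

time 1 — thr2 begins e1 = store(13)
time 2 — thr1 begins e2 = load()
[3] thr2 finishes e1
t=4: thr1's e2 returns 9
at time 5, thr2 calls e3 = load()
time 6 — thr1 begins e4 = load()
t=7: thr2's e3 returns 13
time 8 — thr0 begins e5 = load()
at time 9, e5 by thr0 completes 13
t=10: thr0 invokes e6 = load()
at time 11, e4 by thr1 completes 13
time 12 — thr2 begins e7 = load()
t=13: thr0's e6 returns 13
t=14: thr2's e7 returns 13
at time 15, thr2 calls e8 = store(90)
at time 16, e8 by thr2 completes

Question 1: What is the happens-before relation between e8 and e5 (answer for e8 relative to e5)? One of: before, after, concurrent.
e8 spans [15,16], e5 spans [8,9]
resp(e5)=9 < inv(e8)=15

after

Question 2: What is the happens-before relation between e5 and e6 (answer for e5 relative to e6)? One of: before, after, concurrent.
e5 spans [8,9], e6 spans [10,13]
resp(e5)=9 < inv(e6)=10

before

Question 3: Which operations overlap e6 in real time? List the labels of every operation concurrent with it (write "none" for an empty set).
concurrent with e6 ([10,13]): every op whose interval crosses 10..13
e1 [1,3]: before
e2 [2,4]: before
e3 [5,7]: before
e4 [6,11]: concurrent
e5 [8,9]: before
e7 [12,14]: concurrent
e8 [15,16]: after

e4, e7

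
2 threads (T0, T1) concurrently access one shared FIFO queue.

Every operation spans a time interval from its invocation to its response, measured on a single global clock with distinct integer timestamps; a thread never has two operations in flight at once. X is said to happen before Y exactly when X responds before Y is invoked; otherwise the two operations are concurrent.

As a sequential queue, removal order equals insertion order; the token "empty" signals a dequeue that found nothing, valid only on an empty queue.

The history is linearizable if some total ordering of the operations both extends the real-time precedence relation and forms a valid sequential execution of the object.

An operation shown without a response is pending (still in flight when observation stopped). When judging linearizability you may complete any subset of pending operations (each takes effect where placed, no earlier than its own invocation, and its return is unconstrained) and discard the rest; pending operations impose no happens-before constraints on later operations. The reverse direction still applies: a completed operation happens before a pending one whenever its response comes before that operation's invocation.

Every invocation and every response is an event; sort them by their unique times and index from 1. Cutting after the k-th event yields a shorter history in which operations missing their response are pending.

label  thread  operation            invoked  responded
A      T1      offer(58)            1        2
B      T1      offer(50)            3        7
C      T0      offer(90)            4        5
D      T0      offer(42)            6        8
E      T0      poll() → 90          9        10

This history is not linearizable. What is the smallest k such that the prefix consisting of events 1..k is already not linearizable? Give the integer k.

10

events 1..9 are still linearizable — one witness is A, B, C, D:
after step 1 (A offer(58)): queue <58>
after step 2 (B offer(50)): queue <58,50>
after step 3 (C offer(90)): queue <58,50,90>
after step 4 (D offer(42)): queue <58,50,90,42>
with event 10 included (E responding at time 10), all real-time-consistent orders fail
take A, B, C, D, E: step 5 already fails, because E poll() → 90 cannot occur there
take A, C, B, D, E: step 5 already fails, because E poll() → 90 cannot occur there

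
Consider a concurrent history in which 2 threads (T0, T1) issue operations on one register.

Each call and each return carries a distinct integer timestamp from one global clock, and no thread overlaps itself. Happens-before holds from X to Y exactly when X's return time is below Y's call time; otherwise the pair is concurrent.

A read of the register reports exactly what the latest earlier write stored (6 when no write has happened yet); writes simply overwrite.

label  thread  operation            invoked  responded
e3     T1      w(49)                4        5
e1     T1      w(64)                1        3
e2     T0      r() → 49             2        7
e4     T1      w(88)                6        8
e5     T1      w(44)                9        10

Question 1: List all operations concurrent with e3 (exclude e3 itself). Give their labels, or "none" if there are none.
e2

e3 spans [4,5]; an op avoiding the whole window 4..5 is ordered, any other is concurrent
e1 [1,3]: before
e2 [2,7]: concurrent
e4 [6,8]: after
e5 [9,10]: after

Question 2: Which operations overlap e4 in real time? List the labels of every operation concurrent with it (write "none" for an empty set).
e2

e4 runs from 6 to 8; window-overlapping ops are concurrent
e1 [1,3]: before
e2 [2,7]: concurrent
e3 [4,5]: before
e5 [9,10]: after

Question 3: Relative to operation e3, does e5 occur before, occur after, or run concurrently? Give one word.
after

e5 spans [9,10], e3 spans [4,5]
resp(e3)=5 < inv(e5)=9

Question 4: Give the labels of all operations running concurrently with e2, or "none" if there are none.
e1, e3, e4

e2 spans [2,7]: anything still running between times 2 and 7 counts as concurrent
e1 [1,3]: concurrent
e3 [4,5]: concurrent
e4 [6,8]: concurrent
e5 [9,10]: after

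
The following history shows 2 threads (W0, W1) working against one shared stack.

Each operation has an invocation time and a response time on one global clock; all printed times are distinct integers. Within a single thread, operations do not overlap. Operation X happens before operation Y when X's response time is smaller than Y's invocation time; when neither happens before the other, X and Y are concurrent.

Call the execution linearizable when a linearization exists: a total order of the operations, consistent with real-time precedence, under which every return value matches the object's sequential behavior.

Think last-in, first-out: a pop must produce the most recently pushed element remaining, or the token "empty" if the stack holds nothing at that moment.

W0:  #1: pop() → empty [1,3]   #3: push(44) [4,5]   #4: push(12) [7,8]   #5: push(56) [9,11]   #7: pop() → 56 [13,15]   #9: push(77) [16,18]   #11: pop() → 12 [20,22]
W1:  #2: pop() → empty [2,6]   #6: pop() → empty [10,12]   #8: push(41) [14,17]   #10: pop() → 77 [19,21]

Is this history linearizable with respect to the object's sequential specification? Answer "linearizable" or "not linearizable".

not linearizable

through event 11 a valid linearization exists; event 12 (#6 responding at time 12) ends that
6 completed operations, 6 real-time-consistent orders — every stack replay fails
take #1, #2, #3, #4, #5, #6: step 6 already fails, because #6 pop() → empty cannot occur there
take #1, #2, #3, #4, #6, #5: step 5 already fails, because #6 pop() → empty cannot occur there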